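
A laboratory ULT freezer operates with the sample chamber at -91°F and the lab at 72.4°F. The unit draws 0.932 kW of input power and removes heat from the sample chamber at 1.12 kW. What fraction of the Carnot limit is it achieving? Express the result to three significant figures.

COP_actual = Q̇_C/Ẇ = 1.120/0.9320 = 1.202.
In absolute terms T_C = 204.82 K and T_H = 295.59 K, so ΔT = 90.78 K.
COP_Carnot = T_C/ΔT = 204.82/90.78 = 2.256.
η_II = COP_actual/COP_Carnot = 1.202/2.256 = 0.5326.

0.533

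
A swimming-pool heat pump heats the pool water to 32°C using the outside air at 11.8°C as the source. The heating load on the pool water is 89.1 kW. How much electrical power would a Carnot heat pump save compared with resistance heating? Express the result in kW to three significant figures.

83.2 kW

In absolute terms T_C = 284.95 K and T_H = 305.15 K, so ΔT = 20.20 K.
COP_Carnot = T_H/ΔT = 305.15/20.20 = 15.11.
Resistance heating needs Ẇ_res = Q̇_H = 89.10 kW; the reversible heat pump needs only Ẇ_hp = Q̇_H/COP = 5.898 kW.
Saving = 89.10 − 5.898 = 83.20 kW.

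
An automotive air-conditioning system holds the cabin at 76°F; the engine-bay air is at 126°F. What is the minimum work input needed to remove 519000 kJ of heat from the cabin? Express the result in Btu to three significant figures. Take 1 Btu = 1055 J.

In absolute terms T_C = 297.59 K and T_H = 325.37 K, so ΔT = 27.78 K.
The reversible limit is COP_R = T_C/ΔT = 10.71, so W_min = Q_C/COP = Q_C·ΔT/T_C.
W_min = 519000 × 27.78/297.59 = 48440 kJ = 45920 Btu.

45900 Btu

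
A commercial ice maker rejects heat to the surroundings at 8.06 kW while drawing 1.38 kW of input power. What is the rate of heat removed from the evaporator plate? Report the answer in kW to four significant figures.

6.680 kW

For a cyclic device the first law requires Q̇_H = Q̇_C + Ẇ.
Q̇_C = Q̇_H − Ẇ = 6.680 kW.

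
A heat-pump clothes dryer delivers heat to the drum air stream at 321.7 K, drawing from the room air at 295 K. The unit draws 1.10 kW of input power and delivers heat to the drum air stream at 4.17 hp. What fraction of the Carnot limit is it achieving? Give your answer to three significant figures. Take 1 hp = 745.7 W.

Converting, Q̇_H = 4.170 hp = 3.110 kW, so COP_actual = Q̇_H/Ẇ = 3.110/1.100 = 2.827.
The reservoir spacing is ΔT = 321.7 − 295 = 26.70 K.
COP_Carnot = T_H/ΔT = 321.70/26.70 = 12.05.
η_II = COP_actual/COP_Carnot = 2.827/12.05 = 0.2346.

0.235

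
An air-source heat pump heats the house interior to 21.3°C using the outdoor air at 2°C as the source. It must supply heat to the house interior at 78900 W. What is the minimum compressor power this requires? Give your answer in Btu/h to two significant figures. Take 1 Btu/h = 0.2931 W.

18000 Btu/h

In absolute terms T_C = 275.15 K and T_H = 294.45 K, so ΔT = 19.30 K.
COP_Carnot = T_H/ΔT = 294.45/19.30 = 15.26.
Ẇ_min = Q̇/COP_Carnot = 78900/15.26 = 5172 W = 17640 Btu/h.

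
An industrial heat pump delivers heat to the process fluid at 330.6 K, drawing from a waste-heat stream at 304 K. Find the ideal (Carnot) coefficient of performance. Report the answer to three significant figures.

12.4

The reservoir spacing is ΔT = 330.6 − 304 = 26.60 K.
For a reversible cycle, COP_Carnot = T_H/ΔT = 330.60/26.60 = 12.43.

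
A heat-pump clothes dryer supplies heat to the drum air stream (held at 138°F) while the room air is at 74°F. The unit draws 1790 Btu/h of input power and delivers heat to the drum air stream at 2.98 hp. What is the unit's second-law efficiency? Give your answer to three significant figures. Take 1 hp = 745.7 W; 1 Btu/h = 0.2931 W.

0.454

Converting, Q̇_H = 2.980 hp = 7582 Btu/h, so COP_actual = Q̇_H/Ẇ = 7582/1790 = 4.236.
In absolute terms T_C = 296.48 K and T_H = 332.04 K, so ΔT = 35.56 K.
COP_Carnot = T_H/ΔT = 332.04/35.56 = 9.339.
η_II = COP_actual/COP_Carnot = 4.236/9.339 = 0.4536.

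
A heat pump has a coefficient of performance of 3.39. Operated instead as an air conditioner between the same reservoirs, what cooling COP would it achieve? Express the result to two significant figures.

Since Q_H = Q_C + W for any cycle, COP_R = Q_C/W = Q_H/W − 1.
COP_R = 3.39 − 1 = 2.39.

2.4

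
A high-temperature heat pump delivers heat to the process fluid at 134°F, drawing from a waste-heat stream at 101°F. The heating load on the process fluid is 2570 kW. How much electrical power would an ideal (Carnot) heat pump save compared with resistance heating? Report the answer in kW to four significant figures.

2427 kW

In absolute terms T_C = 311.48 K and T_H = 329.82 K, so ΔT = 18.33 K.
COP_Carnot = T_H/ΔT = 329.82/18.33 = 17.99.
Resistance heating needs Ẇ_res = Q̇_H = 2570 kW; the reversible heat pump needs only Ẇ_hp = Q̇_H/COP = 142.9 kW.
Saving = 2570 − 142.9 = 2427 kW.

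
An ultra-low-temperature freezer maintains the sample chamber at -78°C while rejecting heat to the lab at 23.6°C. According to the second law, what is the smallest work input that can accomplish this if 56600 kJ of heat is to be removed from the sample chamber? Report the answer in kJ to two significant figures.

29000 kJ

In absolute terms T_C = 195.15 K and T_H = 296.75 K, so ΔT = 101.6 K.
The reversible limit is COP_R = T_C/ΔT = 1.921, so W_min = Q_C/COP = Q_C·ΔT/T_C.
W_min = 56600 × 101.6/195.15 = 29470 kJ.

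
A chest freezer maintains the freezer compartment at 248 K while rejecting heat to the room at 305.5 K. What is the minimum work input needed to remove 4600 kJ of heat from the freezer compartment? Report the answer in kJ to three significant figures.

The reservoir spacing is ΔT = 305.5 − 248 = 57.50 K.
The reversible limit is COP_R = T_C/ΔT = 4.313, so W_min = Q_C/COP = Q_C·ΔT/T_C.
W_min = 4600 × 57.50/248.00 = 1067 kJ.

1070 kJ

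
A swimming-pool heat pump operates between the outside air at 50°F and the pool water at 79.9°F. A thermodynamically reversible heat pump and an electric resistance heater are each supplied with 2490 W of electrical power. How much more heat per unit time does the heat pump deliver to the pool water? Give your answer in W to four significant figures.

In absolute terms T_C = 283.15 K and T_H = 299.76 K, so ΔT = 16.61 K.
COP_Carnot = T_H/ΔT = 299.76/16.61 = 18.05.
The heat pump delivers Q̇_H = COP × Ẇ = 44930 W; the resistance heater delivers Ẇ = 2490 W.
Extra = (COP − 1)·Ẇ = 42440 W.

42440 W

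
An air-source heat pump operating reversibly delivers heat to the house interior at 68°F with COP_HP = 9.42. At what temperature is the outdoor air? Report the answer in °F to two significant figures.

COP_HP = T_H/(T_H − T_C) gives T_H − T_C = T_H/COP.
With T_H = 293.15 K, T_C = 293.15 × (1 − 1/9.42) = 262.03 K.
Converting, 262.03 K = 11.98°F.

12 °F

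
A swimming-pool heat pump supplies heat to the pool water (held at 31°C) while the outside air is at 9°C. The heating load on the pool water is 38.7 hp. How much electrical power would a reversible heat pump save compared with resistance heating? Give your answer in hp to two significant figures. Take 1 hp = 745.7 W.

In absolute terms T_C = 282.15 K and T_H = 304.15 K, so ΔT = 22.00 K.
COP_Carnot = T_H/ΔT = 304.15/22.00 = 13.83.
Resistance heating needs Ẇ_res = Q̇_H = 38.70 hp; the reversible heat pump needs only Ẇ_hp = Q̇_H/COP = 2.799 hp.
Saving = 38.70 − 2.799 = 35.90 hp.

36 hp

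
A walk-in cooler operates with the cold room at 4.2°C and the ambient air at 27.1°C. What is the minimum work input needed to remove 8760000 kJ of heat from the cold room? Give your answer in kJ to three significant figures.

723000 kJ

In absolute terms T_C = 277.35 K and T_H = 300.25 K, so ΔT = 22.90 K.
The reversible limit is COP_R = T_C/ΔT = 12.11, so W_min = Q_C/COP = Q_C·ΔT/T_C.
W_min = 8760000 × 22.90/277.35 = 723300 kJ.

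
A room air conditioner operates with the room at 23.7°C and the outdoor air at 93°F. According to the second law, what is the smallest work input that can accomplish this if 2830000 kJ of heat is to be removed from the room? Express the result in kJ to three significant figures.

97100 kJ

In absolute terms T_C = 296.85 K and T_H = 307.04 K, so ΔT = 10.19 K.
The reversible limit is COP_R = T_C/ΔT = 29.13, so W_min = Q_C/COP = Q_C·ΔT/T_C.
W_min = 2830000 × 10.19/296.85 = 97140 kJ.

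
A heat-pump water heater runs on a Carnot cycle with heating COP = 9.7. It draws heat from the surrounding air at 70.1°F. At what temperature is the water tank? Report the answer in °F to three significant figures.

131 °F

COP_HP = T_H/(T_H − T_C) rearranges to T_H = COP·T_C/(COP − 1).
With T_C = 294.32 K, T_H = 9.7 × 294.32/8.700 = 328.15 K.
Converting, 328.15 K = 130.99°F.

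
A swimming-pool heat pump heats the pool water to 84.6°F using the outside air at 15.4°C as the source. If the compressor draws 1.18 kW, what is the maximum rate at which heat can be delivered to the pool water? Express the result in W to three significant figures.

25800 W

In absolute terms T_C = 288.55 K and T_H = 302.37 K, so ΔT = 13.82 K.
COP_Carnot = T_H/ΔT = 302.37/13.82 = 21.88.
Q̇_max = COP_Carnot × Ẇ = 21.88 × 1.180 kW = 25.81 kW = 25810 W.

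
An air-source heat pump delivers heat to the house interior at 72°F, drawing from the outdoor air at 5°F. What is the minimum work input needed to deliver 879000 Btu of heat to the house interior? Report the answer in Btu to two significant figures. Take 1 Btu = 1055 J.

110000 Btu

In absolute terms T_C = 258.15 K and T_H = 295.37 K, so ΔT = 37.22 K.
The reversible limit is COP_HP = T_H/ΔT = 7.935, so W_min = Q_H/COP = Q_H·ΔT/T_H.
W_min = 879000 × 37.22/295.37 = 110800 Btu.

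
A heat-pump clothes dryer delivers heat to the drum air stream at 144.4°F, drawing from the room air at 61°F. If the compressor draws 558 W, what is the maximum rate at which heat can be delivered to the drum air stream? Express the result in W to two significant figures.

4000 W

In absolute terms T_C = 289.26 K and T_H = 335.59 K, so ΔT = 46.33 K.
COP_Carnot = T_H/ΔT = 335.59/46.33 = 7.243.
Q̇_max = COP_Carnot × Ẇ = 7.243 × 558.0 W = 4042 W.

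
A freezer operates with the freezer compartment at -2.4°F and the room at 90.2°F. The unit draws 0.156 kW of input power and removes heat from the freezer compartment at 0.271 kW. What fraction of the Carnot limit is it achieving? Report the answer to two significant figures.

COP_actual = Q̇_C/Ẇ = 0.2710/0.1560 = 1.737.
In absolute terms T_C = 254.04 K and T_H = 305.48 K, so ΔT = 51.44 K.
COP_Carnot = T_C/ΔT = 254.04/51.44 = 4.938.
η_II = COP_actual/COP_Carnot = 1.737/4.938 = 0.3518.

0.35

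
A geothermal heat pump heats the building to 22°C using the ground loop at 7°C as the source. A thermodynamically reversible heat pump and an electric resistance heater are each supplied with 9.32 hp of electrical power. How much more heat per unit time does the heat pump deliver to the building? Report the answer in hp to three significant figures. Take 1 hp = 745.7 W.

174 hp

In absolute terms T_C = 280.15 K and T_H = 295.15 K, so ΔT = 15.00 K.
COP_Carnot = T_H/ΔT = 295.15/15.00 = 19.68.
The heat pump delivers Q̇_H = COP × Ẇ = 183.4 hp; the resistance heater delivers Ẇ = 9.320 hp.
Extra = (COP − 1)·Ẇ = 174.1 hp.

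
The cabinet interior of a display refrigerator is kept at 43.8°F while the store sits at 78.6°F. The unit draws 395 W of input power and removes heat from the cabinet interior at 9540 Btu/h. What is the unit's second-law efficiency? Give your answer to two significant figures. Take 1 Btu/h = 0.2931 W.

Converting, Q̇_C = 9540 Btu/h = 2796 W, so COP_actual = Q̇_C/Ẇ = 2796/395.0 = 7.079.
In absolute terms T_C = 279.71 K and T_H = 299.04 K, so ΔT = 19.33 K.
COP_Carnot = T_C/ΔT = 279.71/19.33 = 14.47.
η_II = COP_actual/COP_Carnot = 7.079/14.47 = 0.4893.

0.49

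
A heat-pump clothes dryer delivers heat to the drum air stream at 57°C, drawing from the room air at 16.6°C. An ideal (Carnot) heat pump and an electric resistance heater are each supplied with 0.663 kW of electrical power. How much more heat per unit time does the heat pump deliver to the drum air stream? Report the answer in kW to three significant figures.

In absolute terms T_C = 289.75 K and T_H = 330.15 K, so ΔT = 40.40 K.
COP_Carnot = T_H/ΔT = 330.15/40.40 = 8.172.
The heat pump delivers Q̇_H = COP × Ẇ = 5.418 kW; the resistance heater delivers Ẇ = 0.6630 kW.
Extra = (COP − 1)·Ẇ = 4.755 kW.

4.76 kW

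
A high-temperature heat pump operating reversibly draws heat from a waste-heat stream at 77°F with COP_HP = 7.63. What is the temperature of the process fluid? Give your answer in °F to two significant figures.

COP_HP = T_H/(T_H − T_C) rearranges to T_H = COP·T_C/(COP − 1).
With T_C = 298.15 K, T_H = 7.63 × 298.15/6.630 = 343.12 K.
Converting, 343.12 K = 157.95°F.

160 °F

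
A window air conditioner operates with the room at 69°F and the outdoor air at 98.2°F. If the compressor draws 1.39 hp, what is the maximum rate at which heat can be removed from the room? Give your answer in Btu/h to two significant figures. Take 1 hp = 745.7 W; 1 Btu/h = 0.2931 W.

64000 Btu/h

In absolute terms T_C = 293.71 K and T_H = 309.93 K, so ΔT = 16.22 K.
COP_Carnot = T_C/ΔT = 293.71/16.22 = 18.11.
Q̇_max = COP_Carnot × Ẇ = 18.11 × 1.390 hp = 25.17 hp = 64030 Btu/h.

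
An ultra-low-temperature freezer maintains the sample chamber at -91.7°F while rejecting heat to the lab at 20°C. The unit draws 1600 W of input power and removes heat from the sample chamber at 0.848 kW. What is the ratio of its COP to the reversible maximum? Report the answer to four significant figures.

Converting, Q̇_C = 0.8480 kW = 848.0 W, so COP_actual = Q̇_C/Ẇ = 848.0/1600 = 0.5300.
In absolute terms T_C = 204.43 K and T_H = 293.15 K, so ΔT = 88.72 K.
COP_Carnot = T_C/ΔT = 204.43/88.72 = 2.304.
η_II = COP_actual/COP_Carnot = 0.5300/2.304 = 0.2300.

0.2300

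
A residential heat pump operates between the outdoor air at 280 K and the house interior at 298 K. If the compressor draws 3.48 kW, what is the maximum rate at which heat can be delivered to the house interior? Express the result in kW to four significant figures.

57.61 kW

The reservoir spacing is ΔT = 298 − 280 = 18.00 K.
COP_Carnot = T_H/ΔT = 298.00/18.00 = 16.56.
Q̇_max = COP_Carnot × Ẇ = 16.56 × 3.480 kW = 57.61 kW.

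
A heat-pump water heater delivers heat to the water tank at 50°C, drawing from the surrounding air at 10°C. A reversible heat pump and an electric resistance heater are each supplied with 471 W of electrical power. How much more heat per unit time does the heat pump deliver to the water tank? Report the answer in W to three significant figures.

In absolute terms T_C = 283.15 K and T_H = 323.15 K, so ΔT = 40.00 K.
COP_Carnot = T_H/ΔT = 323.15/40.00 = 8.079.
The heat pump delivers Q̇_H = COP × Ẇ = 3805 W; the resistance heater delivers Ẇ = 471.0 W.
Extra = (COP − 1)·Ẇ = 3334 W.

3330 W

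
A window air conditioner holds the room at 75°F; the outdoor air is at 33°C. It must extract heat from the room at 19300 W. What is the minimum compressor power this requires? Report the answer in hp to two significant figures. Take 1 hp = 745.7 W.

In absolute terms T_C = 297.04 K and T_H = 306.15 K, so ΔT = 9.111 K.
COP_Carnot = T_C/ΔT = 297.04/9.111 = 32.60.
Ẇ_min = Q̇/COP_Carnot = 19300/32.60 = 592.0 W = 0.7939 hp.

0.79 hp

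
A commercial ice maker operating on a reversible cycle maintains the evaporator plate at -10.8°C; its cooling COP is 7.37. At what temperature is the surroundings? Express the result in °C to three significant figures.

24.8 °C

COP_R = T_C/(T_H − T_C) gives T_H − T_C = T_C/COP.
With T_C = 262.35 K, T_H = 262.35 × (1 + 1/7.37) = 297.95 K.
Converting, 297.95 K = 24.80°C.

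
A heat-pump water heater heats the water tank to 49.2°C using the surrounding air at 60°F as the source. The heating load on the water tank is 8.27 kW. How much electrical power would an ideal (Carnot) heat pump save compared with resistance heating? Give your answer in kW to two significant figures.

7.4 kW

In absolute terms T_C = 288.71 K and T_H = 322.35 K, so ΔT = 33.64 K.
COP_Carnot = T_H/ΔT = 322.35/33.64 = 9.581.
Resistance heating needs Ẇ_res = Q̇_H = 8.270 kW; the reversible heat pump needs only Ẇ_hp = Q̇_H/COP = 0.8632 kW.
Saving = 8.270 − 0.8632 = 7.407 kW.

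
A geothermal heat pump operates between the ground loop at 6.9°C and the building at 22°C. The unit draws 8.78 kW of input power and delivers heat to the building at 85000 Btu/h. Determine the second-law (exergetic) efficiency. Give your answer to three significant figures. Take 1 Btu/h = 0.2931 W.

0.145

Converting, Q̇_H = 85000 Btu/h = 24.91 kW, so COP_actual = Q̇_H/Ẇ = 24.91/8.780 = 2.838.
In absolute terms T_C = 280.05 K and T_H = 295.15 K, so ΔT = 15.10 K.
COP_Carnot = T_H/ΔT = 295.15/15.10 = 19.55.
η_II = COP_actual/COP_Carnot = 2.838/19.55 = 0.1452.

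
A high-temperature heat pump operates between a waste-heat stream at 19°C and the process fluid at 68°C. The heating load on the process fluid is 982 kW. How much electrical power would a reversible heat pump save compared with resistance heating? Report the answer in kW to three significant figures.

In absolute terms T_C = 292.15 K and T_H = 341.15 K, so ΔT = 49.00 K.
COP_Carnot = T_H/ΔT = 341.15/49.00 = 6.962.
Resistance heating needs Ẇ_res = Q̇_H = 982.0 kW; the reversible heat pump needs only Ẇ_hp = Q̇_H/COP = 141.0 kW.
Saving = 982.0 − 141.0 = 841.0 kW.

841 kW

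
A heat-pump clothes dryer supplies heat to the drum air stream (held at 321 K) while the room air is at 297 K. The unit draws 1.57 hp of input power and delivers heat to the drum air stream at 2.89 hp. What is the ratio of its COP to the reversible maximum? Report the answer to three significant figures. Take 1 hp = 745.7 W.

0.138

COP_actual = Q̇_H/Ẇ = 2.890/1.570 = 1.841.
The reservoir spacing is ΔT = 321 − 297 = 24.00 K.
COP_Carnot = T_H/ΔT = 321.00/24.00 = 13.38.
η_II = COP_actual/COP_Carnot = 1.841/13.38 = 0.1376.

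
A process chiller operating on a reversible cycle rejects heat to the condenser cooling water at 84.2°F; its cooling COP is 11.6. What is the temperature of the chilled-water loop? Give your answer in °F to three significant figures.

For a Carnot refrigerator COP_R = T_C/(T_H − T_C), so T_C = COP·T_H/(1 + COP).
With T_H = 302.15 K, T_C = 11.6 × 302.15/12.60 = 278.17 K.
Converting, 278.17 K = 41.04°F.

41.0 °F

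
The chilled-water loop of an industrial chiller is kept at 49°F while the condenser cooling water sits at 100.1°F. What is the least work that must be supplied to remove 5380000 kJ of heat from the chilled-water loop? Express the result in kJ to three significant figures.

540000 kJ

In absolute terms T_C = 282.59 K and T_H = 310.98 K, so ΔT = 28.39 K.
The reversible limit is COP_R = T_C/ΔT = 9.954, so W_min = Q_C/COP = Q_C·ΔT/T_C.
W_min = 5380000 × 28.39/282.59 = 540500 kJ.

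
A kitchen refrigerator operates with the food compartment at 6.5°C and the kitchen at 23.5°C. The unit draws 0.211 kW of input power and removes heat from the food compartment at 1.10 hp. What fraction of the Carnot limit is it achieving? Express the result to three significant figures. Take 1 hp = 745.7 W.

Converting, Q̇_C = 1.100 hp = 0.8203 kW, so COP_actual = Q̇_C/Ẇ = 0.8203/0.2110 = 3.888.
In absolute terms T_C = 279.65 K and T_H = 296.65 K, so ΔT = 17.00 K.
COP_Carnot = T_C/ΔT = 279.65/17.00 = 16.45.
η_II = COP_actual/COP_Carnot = 3.888/16.45 = 0.2363.

0.236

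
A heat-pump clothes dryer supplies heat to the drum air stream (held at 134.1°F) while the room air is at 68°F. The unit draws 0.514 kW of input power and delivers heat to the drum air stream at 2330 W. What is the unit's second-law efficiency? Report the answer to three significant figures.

0.505

Converting, Q̇_H = 2330 W = 2.330 kW, so COP_actual = Q̇_H/Ẇ = 2.330/0.5140 = 4.533.
In absolute terms T_C = 293.15 K and T_H = 329.87 K, so ΔT = 36.72 K.
COP_Carnot = T_H/ΔT = 329.87/36.72 = 8.983.
η_II = COP_actual/COP_Carnot = 4.533/8.983 = 0.5046.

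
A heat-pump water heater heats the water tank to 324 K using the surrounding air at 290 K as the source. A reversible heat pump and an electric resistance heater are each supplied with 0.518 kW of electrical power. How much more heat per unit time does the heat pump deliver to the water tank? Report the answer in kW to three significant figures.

The reservoir spacing is ΔT = 324 − 290 = 34.00 K.
COP_Carnot = T_H/ΔT = 324.00/34.00 = 9.529.
The heat pump delivers Q̇_H = COP × Ẇ = 4.936 kW; the resistance heater delivers Ẇ = 0.5180 kW.
Extra = (COP − 1)·Ẇ = 4.418 kW.

4.42 kW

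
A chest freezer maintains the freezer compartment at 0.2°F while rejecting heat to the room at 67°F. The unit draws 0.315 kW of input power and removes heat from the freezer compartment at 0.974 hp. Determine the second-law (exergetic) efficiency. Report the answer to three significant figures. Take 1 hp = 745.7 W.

Converting, Q̇_C = 0.9740 hp = 0.7263 kW, so COP_actual = Q̇_C/Ẇ = 0.7263/0.3150 = 2.306.
In absolute terms T_C = 255.48 K and T_H = 292.59 K, so ΔT = 37.11 K.
COP_Carnot = T_C/ΔT = 255.48/37.11 = 6.884.
η_II = COP_actual/COP_Carnot = 2.306/6.884 = 0.3349.

0.335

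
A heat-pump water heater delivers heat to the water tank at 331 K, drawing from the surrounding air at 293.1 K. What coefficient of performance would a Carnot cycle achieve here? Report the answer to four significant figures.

The reservoir spacing is ΔT = 331 − 293.1 = 37.90 K.
For a reversible cycle, COP_Carnot = T_H/ΔT = 331.00/37.90 = 8.734.

8.734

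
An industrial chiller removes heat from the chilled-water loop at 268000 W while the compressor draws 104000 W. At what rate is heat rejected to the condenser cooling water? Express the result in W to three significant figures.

372000 W

For a cyclic device the first law requires Q̇_H = Q̇_C + Ẇ.
Q̇_H = Q̇_C + Ẇ = 372000 W.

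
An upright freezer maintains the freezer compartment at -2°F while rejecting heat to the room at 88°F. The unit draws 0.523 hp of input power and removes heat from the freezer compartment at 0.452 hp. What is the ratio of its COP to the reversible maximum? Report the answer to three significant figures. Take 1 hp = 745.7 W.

COP_actual = Q̇_C/Ẇ = 0.4520/0.5230 = 0.8642.
In absolute terms T_C = 254.26 K and T_H = 304.26 K, so ΔT = 50.00 K.
COP_Carnot = T_C/ΔT = 254.26/50.00 = 5.085.
η_II = COP_actual/COP_Carnot = 0.8642/5.085 = 0.1700.

0.170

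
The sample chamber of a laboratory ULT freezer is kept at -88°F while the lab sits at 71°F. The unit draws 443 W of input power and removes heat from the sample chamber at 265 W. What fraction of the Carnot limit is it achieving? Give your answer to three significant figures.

0.256

COP_actual = Q̇_C/Ẇ = 265.0/443.0 = 0.5982.
In absolute terms T_C = 206.48 K and T_H = 294.82 K, so ΔT = 88.33 K.
COP_Carnot = T_C/ΔT = 206.48/88.33 = 2.338.
η_II = COP_actual/COP_Carnot = 0.5982/2.338 = 0.2559.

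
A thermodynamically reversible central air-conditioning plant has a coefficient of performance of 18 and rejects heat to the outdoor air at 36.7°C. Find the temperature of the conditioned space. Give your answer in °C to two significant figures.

20 °C

For a Carnot refrigerator COP_R = T_C/(T_H − T_C), so T_C = COP·T_H/(1 + COP).
With T_H = 309.85 K, T_C = 18 × 309.85/19.00 = 293.54 K.
Converting, 293.54 K = 20.39°C.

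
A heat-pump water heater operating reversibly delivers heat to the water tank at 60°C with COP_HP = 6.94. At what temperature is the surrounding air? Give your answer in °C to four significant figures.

COP_HP = T_H/(T_H − T_C) gives T_H − T_C = T_H/COP.
With T_H = 333.15 K, T_C = 333.15 × (1 − 1/6.94) = 285.15 K.
Converting, 285.15 K = 12.00°C.

12.00 °C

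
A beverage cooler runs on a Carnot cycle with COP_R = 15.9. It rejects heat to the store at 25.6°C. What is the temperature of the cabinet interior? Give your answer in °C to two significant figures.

For a Carnot refrigerator COP_R = T_C/(T_H − T_C), so T_C = COP·T_H/(1 + COP).
With T_H = 298.75 K, T_C = 15.9 × 298.75/16.90 = 281.07 K.
Converting, 281.07 K = 7.92°C.

7.9 °C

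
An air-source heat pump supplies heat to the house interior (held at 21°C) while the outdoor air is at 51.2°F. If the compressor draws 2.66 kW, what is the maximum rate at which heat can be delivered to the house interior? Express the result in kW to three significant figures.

75.7 kW

In absolute terms T_C = 283.82 K and T_H = 294.15 K, so ΔT = 10.33 K.
COP_Carnot = T_H/ΔT = 294.15/10.33 = 28.47.
Q̇_max = COP_Carnot × Ẇ = 28.47 × 2.660 kW = 75.72 kW.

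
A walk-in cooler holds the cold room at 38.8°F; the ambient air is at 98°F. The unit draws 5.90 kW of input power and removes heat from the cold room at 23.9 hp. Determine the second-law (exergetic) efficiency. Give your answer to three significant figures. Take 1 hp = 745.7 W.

Converting, Q̇_C = 23.90 hp = 17.82 kW, so COP_actual = Q̇_C/Ẇ = 17.82/5.900 = 3.021.
In absolute terms T_C = 276.93 K and T_H = 309.82 K, so ΔT = 32.89 K.
COP_Carnot = T_C/ΔT = 276.93/32.89 = 8.420.
η_II = COP_actual/COP_Carnot = 3.021/8.420 = 0.3588.

0.359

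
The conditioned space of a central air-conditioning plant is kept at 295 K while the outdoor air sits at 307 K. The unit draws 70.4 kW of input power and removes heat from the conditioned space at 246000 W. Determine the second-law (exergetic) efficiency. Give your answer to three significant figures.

0.142

Converting, Q̇_C = 246000 W = 246.0 kW, so COP_actual = Q̇_C/Ẇ = 246.0/70.40 = 3.494.
The reservoir spacing is ΔT = 307 − 295 = 12.00 K.
COP_Carnot = T_C/ΔT = 295.00/12.00 = 24.58.
η_II = COP_actual/COP_Carnot = 3.494/24.58 = 0.1421.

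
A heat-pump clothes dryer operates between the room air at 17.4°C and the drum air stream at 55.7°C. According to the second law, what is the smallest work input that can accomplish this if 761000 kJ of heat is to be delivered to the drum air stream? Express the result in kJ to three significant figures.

88600 kJ

In absolute terms T_C = 290.55 K and T_H = 328.85 K, so ΔT = 38.30 K.
The reversible limit is COP_HP = T_H/ΔT = 8.586, so W_min = Q_H/COP = Q_H·ΔT/T_H.
W_min = 761000 × 38.30/328.85 = 88630 kJ.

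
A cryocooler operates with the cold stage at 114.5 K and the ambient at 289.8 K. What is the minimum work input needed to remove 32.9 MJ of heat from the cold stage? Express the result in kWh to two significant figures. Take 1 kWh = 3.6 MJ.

14 kWh

The reservoir spacing is ΔT = 289.8 − 114.5 = 175.3 K.
The reversible limit is COP_R = T_C/ΔT = 0.6532, so W_min = Q_C/COP = Q_C·ΔT/T_C.
W_min = 32.90 × 175.3/114.50 = 50.37 MJ = 13.99 kWh.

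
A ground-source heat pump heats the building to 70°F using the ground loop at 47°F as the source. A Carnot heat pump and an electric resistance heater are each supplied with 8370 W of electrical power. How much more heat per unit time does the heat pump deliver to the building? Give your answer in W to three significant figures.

In absolute terms T_C = 281.48 K and T_H = 294.26 K, so ΔT = 12.78 K.
COP_Carnot = T_H/ΔT = 294.26/12.78 = 23.03.
The heat pump delivers Q̇_H = COP × Ẇ = 192800 W; the resistance heater delivers Ẇ = 8370 W.
Extra = (COP − 1)·Ẇ = 184400 W.

184000 W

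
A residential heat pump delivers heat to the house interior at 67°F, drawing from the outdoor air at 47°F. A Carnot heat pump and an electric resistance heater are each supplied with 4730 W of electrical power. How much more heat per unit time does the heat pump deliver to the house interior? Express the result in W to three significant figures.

120000 W

In absolute terms T_C = 281.48 K and T_H = 292.59 K, so ΔT = 11.11 K.
COP_Carnot = T_H/ΔT = 292.59/11.11 = 26.33.
The heat pump delivers Q̇_H = COP × Ẇ = 124600 W; the resistance heater delivers Ẇ = 4730 W.
Extra = (COP − 1)·Ẇ = 119800 W.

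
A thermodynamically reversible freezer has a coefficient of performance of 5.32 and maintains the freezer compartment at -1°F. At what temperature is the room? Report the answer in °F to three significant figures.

85.2 °F

COP_R = T_C/(T_H − T_C) gives T_H − T_C = T_C/COP.
With T_C = 254.82 K, T_H = 254.82 × (1 + 1/5.32) = 302.71 K.
Converting, 302.71 K = 85.22°F.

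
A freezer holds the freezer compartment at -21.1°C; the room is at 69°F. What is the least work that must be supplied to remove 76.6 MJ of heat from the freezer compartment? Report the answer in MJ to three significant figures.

In absolute terms T_C = 252.05 K and T_H = 293.71 K, so ΔT = 41.66 K.
The reversible limit is COP_R = T_C/ΔT = 6.051, so W_min = Q_C/COP = Q_C·ΔT/T_C.
W_min = 76.60 × 41.66/252.05 = 12.66 MJ.

12.7 MJ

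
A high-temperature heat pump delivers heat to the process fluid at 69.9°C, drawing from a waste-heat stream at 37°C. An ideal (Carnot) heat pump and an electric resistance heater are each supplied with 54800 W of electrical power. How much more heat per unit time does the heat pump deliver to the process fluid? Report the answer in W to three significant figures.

In absolute terms T_C = 310.15 K and T_H = 343.05 K, so ΔT = 32.90 K.
COP_Carnot = T_H/ΔT = 343.05/32.90 = 10.43.
The heat pump delivers Q̇_H = COP × Ẇ = 571400 W; the resistance heater delivers Ẇ = 54800 W.
Extra = (COP − 1)·Ẇ = 516600 W.

517000 W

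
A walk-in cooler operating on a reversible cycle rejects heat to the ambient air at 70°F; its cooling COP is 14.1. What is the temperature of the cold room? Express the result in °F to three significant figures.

34.9 °F

For a Carnot refrigerator COP_R = T_C/(T_H − T_C), so T_C = COP·T_H/(1 + COP).
With T_H = 294.26 K, T_C = 14.1 × 294.26/15.10 = 274.77 K.
Converting, 274.77 K = 34.92°F.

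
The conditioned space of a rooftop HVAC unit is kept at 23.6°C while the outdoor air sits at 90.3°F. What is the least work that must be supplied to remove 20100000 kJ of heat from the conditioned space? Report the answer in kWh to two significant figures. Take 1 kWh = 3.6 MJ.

170 kWh

In absolute terms T_C = 296.75 K and T_H = 305.54 K, so ΔT = 8.789 K.
The reversible limit is COP_R = T_C/ΔT = 33.76, so W_min = Q_C/COP = Q_C·ΔT/T_C.
W_min = 20100000 × 8.789/296.75 = 595300 kJ = 165.4 kWh.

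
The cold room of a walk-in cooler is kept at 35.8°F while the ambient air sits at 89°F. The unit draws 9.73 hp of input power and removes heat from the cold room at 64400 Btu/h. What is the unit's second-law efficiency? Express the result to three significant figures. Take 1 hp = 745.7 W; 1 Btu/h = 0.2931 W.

0.279

Converting, Q̇_C = 64400 Btu/h = 25.31 hp, so COP_actual = Q̇_C/Ẇ = 25.31/9.730 = 2.602.
In absolute terms T_C = 275.26 K and T_H = 304.82 K, so ΔT = 29.56 K.
COP_Carnot = T_C/ΔT = 275.26/29.56 = 9.313.
η_II = COP_actual/COP_Carnot = 2.602/9.313 = 0.2793.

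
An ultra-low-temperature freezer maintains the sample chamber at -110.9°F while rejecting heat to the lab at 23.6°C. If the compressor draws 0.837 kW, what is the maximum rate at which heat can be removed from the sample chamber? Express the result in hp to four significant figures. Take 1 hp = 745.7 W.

In absolute terms T_C = 193.76 K and T_H = 296.75 K, so ΔT = 103.0 K.
COP_Carnot = T_C/ΔT = 193.76/103.0 = 1.881.
Q̇_max = COP_Carnot × Ẇ = 1.881 × 0.8370 kW = 1.575 kW = 2.112 hp.

2.112 hp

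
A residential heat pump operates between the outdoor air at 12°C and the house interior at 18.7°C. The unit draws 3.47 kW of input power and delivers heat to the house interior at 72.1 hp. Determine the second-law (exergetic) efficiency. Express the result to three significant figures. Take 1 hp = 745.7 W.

Converting, Q̇_H = 72.10 hp = 53.76 kW, so COP_actual = Q̇_H/Ẇ = 53.76/3.470 = 15.49.
In absolute terms T_C = 285.15 K and T_H = 291.85 K, so ΔT = 6.700 K.
COP_Carnot = T_H/ΔT = 291.85/6.700 = 43.56.
η_II = COP_actual/COP_Carnot = 15.49/43.56 = 0.3557.

0.356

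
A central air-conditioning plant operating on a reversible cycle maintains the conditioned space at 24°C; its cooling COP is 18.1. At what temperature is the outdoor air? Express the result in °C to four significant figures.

40.42 °C

COP_R = T_C/(T_H − T_C) gives T_H − T_C = T_C/COP.
With T_C = 297.15 K, T_H = 297.15 × (1 + 1/18.1) = 313.57 K.
Converting, 313.57 K = 40.42°C.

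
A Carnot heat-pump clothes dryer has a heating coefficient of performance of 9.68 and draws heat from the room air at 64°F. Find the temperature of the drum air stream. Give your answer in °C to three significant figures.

COP_HP = T_H/(T_H − T_C) rearranges to T_H = COP·T_C/(COP − 1).
With T_C = 290.93 K, T_H = 9.68 × 290.93/8.680 = 324.44 K.
Converting, 324.44 K = 51.29°C.

51.3 °C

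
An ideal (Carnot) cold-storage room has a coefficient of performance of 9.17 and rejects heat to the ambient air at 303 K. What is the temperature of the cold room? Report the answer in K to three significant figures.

273 K

For a Carnot refrigerator COP_R = T_C/(T_H − T_C), so T_C = COP·T_H/(1 + COP).
With T_H = 303.00 K, T_C = 9.17 × 303.00/10.17 = 273.21 K.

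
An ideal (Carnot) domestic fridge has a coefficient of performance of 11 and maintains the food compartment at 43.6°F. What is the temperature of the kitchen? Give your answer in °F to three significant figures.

COP_R = T_C/(T_H − T_C) gives T_H − T_C = T_C/COP.
With T_C = 279.59 K, T_H = 279.59 × (1 + 1/11) = 305.01 K.
Converting, 305.01 K = 89.35°F.

89.4 °F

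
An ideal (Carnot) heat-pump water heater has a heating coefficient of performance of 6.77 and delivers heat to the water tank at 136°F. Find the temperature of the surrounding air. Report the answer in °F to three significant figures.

COP_HP = T_H/(T_H − T_C) gives T_H − T_C = T_H/COP.
With T_H = 330.93 K, T_C = 330.93 × (1 − 1/6.77) = 282.05 K.
Converting, 282.05 K = 48.01°F.

48.0 °F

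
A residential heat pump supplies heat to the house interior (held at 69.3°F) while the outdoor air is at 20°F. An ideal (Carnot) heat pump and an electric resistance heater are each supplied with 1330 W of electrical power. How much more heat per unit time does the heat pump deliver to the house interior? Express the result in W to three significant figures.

In absolute terms T_C = 266.48 K and T_H = 293.87 K, so ΔT = 27.39 K.
COP_Carnot = T_H/ΔT = 293.87/27.39 = 10.73.
The heat pump delivers Q̇_H = COP × Ẇ = 14270 W; the resistance heater delivers Ẇ = 1330 W.
Extra = (COP − 1)·Ẇ = 12940 W.

12900 W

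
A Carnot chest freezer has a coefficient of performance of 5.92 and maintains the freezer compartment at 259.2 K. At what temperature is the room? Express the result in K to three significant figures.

COP_R = T_C/(T_H − T_C) gives T_H − T_C = T_C/COP.
With T_C = 259.20 K, T_H = 259.20 × (1 + 1/5.92) = 302.98 K.

303 K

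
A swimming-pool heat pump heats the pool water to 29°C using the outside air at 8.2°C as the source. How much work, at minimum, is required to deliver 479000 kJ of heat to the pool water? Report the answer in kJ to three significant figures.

In absolute terms T_C = 281.35 K and T_H = 302.15 K, so ΔT = 20.80 K.
The reversible limit is COP_HP = T_H/ΔT = 14.53, so W_min = Q_H/COP = Q_H·ΔT/T_H.
W_min = 479000 × 20.80/302.15 = 32970 kJ.

33000 kJ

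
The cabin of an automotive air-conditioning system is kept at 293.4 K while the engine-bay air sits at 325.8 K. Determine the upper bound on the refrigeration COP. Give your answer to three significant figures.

The reservoir spacing is ΔT = 325.8 − 293.4 = 32.40 K.
For a reversible cycle, COP_Carnot = T_C/ΔT = 293.40/32.40 = 9.056.

9.06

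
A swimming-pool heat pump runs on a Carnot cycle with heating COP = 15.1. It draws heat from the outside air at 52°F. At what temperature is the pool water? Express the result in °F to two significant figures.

COP_HP = T_H/(T_H − T_C) rearranges to T_H = COP·T_C/(COP − 1).
With T_C = 284.26 K, T_H = 15.1 × 284.26/14.10 = 304.42 K.
Converting, 304.42 K = 88.29°F.

88 °F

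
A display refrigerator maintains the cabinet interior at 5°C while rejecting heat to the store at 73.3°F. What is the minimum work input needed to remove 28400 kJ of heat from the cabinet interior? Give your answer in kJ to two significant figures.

In absolute terms T_C = 278.15 K and T_H = 296.09 K, so ΔT = 17.94 K.
The reversible limit is COP_R = T_C/ΔT = 15.50, so W_min = Q_C/COP = Q_C·ΔT/T_C.
W_min = 28400 × 17.94/278.15 = 1832 kJ.

1800 kJ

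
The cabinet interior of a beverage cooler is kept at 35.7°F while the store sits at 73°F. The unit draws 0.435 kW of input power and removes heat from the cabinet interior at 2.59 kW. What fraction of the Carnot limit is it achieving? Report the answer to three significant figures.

COP_actual = Q̇_C/Ẇ = 2.590/0.4350 = 5.954.
In absolute terms T_C = 275.21 K and T_H = 295.93 K, so ΔT = 20.72 K.
COP_Carnot = T_C/ΔT = 275.21/20.72 = 13.28.
η_II = COP_actual/COP_Carnot = 5.954/13.28 = 0.4483.

0.448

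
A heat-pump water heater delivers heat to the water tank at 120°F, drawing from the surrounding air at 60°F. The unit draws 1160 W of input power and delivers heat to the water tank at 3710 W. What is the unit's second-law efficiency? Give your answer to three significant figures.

COP_actual = Q̇_H/Ẇ = 3710/1160 = 3.198.
In absolute terms T_C = 288.71 K and T_H = 322.04 K, so ΔT = 33.33 K.
COP_Carnot = T_H/ΔT = 322.04/33.33 = 9.661.
η_II = COP_actual/COP_Carnot = 3.198/9.661 = 0.3310.

0.331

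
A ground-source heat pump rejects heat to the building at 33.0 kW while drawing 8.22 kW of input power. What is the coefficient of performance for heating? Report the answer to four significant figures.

The first law gives Q̇_H = Q̇_C + Ẇ, so the three rates are Q̇_C = 24.78, Q̇_H = 33.00, Ẇ = 8.220 kW.
COP_HP = Q̇_H/Ẇ = 33.00/8.220 = 4.015.

4.015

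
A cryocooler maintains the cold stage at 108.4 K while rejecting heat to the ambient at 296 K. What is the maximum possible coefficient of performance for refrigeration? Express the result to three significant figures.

The reservoir spacing is ΔT = 296 − 108.4 = 187.6 K.
For a reversible cycle, COP_Carnot = T_C/ΔT = 108.40/187.6 = 0.5778.

0.578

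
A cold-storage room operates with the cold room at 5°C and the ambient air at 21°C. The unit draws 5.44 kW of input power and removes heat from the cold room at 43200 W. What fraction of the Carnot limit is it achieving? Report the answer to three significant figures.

0.457

Converting, Q̇_C = 43200 W = 43.20 kW, so COP_actual = Q̇_C/Ẇ = 43.20/5.440 = 7.941.
In absolute terms T_C = 278.15 K and T_H = 294.15 K, so ΔT = 16.00 K.
COP_Carnot = T_C/ΔT = 278.15/16.00 = 17.38.
η_II = COP_actual/COP_Carnot = 7.941/17.38 = 0.4568.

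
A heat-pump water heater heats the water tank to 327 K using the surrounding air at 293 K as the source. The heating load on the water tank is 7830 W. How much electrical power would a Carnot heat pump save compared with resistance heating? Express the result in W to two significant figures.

The reservoir spacing is ΔT = 327 − 293 = 34.00 K.
COP_Carnot = T_H/ΔT = 327.00/34.00 = 9.618.
Resistance heating needs Ẇ_res = Q̇_H = 7830 W; the reversible heat pump needs only Ẇ_hp = Q̇_H/COP = 814.1 W.
Saving = 7830 − 814.1 = 7016 W.

7000 W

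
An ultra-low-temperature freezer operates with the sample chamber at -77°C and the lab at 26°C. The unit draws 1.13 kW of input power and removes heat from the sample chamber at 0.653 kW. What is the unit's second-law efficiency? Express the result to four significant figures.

COP_actual = Q̇_C/Ẇ = 0.6530/1.130 = 0.5779.
In absolute terms T_C = 196.15 K and T_H = 299.15 K, so ΔT = 103.0 K.
COP_Carnot = T_C/ΔT = 196.15/103.0 = 1.904.
η_II = COP_actual/COP_Carnot = 0.5779/1.904 = 0.3034.

0.3034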